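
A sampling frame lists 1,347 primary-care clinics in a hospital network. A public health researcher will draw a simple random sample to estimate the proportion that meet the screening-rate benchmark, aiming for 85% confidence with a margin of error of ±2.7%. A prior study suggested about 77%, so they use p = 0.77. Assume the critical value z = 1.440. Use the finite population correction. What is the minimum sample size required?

Unadjusted: n₀ = 1.440² × 0.77 × 0.23 / 0.027² ≈ 503.75, so n₀ = 504.
Finite population correction with N = 1,347: n = n₀ / (1 + (n₀−1)/N) = 504 / (1 + 503/1347) = 504 / 1.3734 ≈ 366.97.
Rounding up, n = 367.

367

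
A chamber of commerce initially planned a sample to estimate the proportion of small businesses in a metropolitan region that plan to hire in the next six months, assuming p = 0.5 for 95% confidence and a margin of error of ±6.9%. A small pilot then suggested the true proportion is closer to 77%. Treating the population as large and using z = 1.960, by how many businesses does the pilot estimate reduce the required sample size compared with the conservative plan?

59

Conservative (p = 0.5): n = 1.960² × 0.25 / 0.069² ≈ 201.72 → 202.
Using p = 0.77: p(1−p) = 0.1771, so n = 1.960² × 0.1771 / 0.069² ≈ 142.90 → 143.
Reduction: 202 − 143 = 59.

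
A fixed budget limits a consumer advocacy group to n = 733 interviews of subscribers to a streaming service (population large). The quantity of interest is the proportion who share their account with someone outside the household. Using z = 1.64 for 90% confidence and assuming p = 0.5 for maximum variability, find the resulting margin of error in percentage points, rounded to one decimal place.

SE(p̂) = √[p(1−p)/n] = √[0.2500/733] = 0.01847.
E = z × SE = 1.64 × 0.01847 = 0.03029, or 3.0 percentage points.

3.0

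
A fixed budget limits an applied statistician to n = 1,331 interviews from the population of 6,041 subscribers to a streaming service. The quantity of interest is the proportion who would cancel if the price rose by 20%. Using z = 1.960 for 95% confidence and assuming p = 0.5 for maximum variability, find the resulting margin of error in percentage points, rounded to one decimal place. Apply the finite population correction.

Finite-population factor: (N−n)/(N−1) = (6041−1331)/(6041−1) = 0.7798.
SE(p̂) = √[p(1−p)/n · (N−n)/(N−1)] = √[0.2500/1331 × 0.7798] = 0.01210.
E = z × SE = 1.960 × 0.01210 = 0.02372 ≈ 2.4 percentage points.

2.4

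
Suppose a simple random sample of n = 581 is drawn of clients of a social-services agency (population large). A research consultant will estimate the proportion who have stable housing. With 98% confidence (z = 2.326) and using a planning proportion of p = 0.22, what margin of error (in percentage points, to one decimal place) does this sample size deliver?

SE(p̂) = √[p(1−p)/n] = √[0.1716/581] = 0.01719.
E = z × SE = 2.326 × 0.01719 = 0.03997, or 4.0 percentage points.

4.0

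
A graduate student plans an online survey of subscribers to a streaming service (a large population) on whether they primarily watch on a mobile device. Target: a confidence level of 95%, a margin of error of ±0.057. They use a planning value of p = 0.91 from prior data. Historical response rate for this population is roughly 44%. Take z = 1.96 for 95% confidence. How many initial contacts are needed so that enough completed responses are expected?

221

Completed interviews needed: n₀ = 1.96² × 0.0819 / 0.057² ≈ 96.84 → 97.
At a 44% response rate, contacts needed = 97 / 0.44 ≈ 220.45 → 221.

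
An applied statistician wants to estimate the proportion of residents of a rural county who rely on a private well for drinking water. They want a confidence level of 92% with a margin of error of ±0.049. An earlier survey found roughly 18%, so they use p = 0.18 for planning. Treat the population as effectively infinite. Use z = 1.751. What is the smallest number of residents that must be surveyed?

189

With p = 0.18, p(1−p) = 0.1476.
n = z²·p(1−p)/E² = 1.751² × 0.1476 / 0.049² = 3.0660 × 0.1476 / 0.002401 ≈ 188.48.
Rounding up gives n = 189.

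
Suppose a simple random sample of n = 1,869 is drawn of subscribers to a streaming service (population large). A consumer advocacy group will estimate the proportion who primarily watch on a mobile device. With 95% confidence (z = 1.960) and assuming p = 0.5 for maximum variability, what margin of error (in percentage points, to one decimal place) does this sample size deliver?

2.3

SE(p̂) = √[p(1−p)/n] = √[0.2500/1869] = 0.01157.
E = z × SE = 1.960 × 0.01157 = 0.02267, or 2.3 percentage points.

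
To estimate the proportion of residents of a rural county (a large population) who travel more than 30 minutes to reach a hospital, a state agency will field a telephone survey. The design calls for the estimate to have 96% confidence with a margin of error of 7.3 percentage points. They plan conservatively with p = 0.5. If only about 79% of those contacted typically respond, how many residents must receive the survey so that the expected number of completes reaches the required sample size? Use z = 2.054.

Completed interviews needed: n₀ = 2.054² × 0.2500 / 0.073² ≈ 197.92 → 198.
At a 79% response rate, contacts needed = 198 / 0.79 ≈ 250.63 → 251.

251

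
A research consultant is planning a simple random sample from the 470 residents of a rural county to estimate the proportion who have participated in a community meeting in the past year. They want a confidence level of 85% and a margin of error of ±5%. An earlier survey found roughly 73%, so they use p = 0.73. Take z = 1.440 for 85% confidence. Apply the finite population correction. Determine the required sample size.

Unadjusted: n₀ = 1.440² × 0.73 × 0.27 / 0.050² ≈ 163.48, so n₀ = 164.
Finite population correction with N = 470: n = n₀ / (1 + (n₀−1)/N) = 164 / (1 + 163/470) = 164 / 1.3468 ≈ 121.77.
Rounding up, n = 122.

122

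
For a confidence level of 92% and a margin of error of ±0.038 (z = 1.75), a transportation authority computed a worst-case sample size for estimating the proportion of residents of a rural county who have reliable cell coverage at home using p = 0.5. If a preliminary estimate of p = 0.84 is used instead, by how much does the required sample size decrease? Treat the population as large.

245

Conservative (p = 0.5): n = 1.75² × 0.25 / 0.038² ≈ 530.21 → 531.
Using p = 0.84: p(1−p) = 0.1344, so n = 1.75² × 0.1344 / 0.038² ≈ 285.04 → 286.
Reduction: 531 − 286 = 245.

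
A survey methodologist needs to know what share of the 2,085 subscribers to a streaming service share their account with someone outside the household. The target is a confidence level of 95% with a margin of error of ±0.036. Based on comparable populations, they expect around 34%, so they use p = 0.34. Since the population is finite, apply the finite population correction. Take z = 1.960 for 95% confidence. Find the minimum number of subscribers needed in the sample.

505

Unadjusted: n₀ = 1.960² × 0.34 × 0.66 / 0.036² ≈ 665.17, so n₀ = 666.
Finite population correction with N = 2,085: n = n₀ / (1 + (n₀−1)/N) = 666 / (1 + 665/2085) = 666 / 1.3189 ≈ 504.95.
Rounding up, n = 505.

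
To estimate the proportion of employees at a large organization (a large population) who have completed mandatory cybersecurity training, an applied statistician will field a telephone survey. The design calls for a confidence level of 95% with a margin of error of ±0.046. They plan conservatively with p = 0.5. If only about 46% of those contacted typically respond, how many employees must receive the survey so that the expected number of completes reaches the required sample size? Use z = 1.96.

Completed interviews needed: n₀ = 1.96² × 0.2500 / 0.046² ≈ 453.88 → 454.
At a 46% response rate, contacts needed = 454 / 0.46 ≈ 986.96 → 987.

987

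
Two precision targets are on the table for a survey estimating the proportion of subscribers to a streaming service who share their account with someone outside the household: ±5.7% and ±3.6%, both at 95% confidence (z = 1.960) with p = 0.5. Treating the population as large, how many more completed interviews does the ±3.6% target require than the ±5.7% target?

At ±5.7%: n = 1.960² × 0.2500 / 0.057² ≈ 295.60 → 296.
At ±3.6%: n = 1.960² × 0.2500 / 0.036² ≈ 741.05 → 742.
Additional respondents: 742 − 296 = 446.

446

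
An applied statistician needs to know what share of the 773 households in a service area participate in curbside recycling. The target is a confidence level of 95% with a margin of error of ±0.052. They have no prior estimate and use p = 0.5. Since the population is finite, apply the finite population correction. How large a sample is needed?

For 95% confidence, z = 1.96.
Unadjusted: n₀ = 1.96² × 0.50 × 0.50 / 0.052² ≈ 355.18, so n₀ = 356.
Finite population correction with N = 773: n = n₀ / (1 + (n₀−1)/N) = 356 / (1 + 355/773) = 356 / 1.4592 ≈ 243.96.
Rounding up, n = 244.

244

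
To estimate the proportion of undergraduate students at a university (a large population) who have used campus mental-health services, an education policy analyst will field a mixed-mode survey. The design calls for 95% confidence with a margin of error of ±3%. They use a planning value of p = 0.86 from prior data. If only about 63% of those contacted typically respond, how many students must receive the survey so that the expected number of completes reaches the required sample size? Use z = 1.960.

816

Completed interviews needed: n₀ = 1.960² × 0.1204 / 0.030² ≈ 513.92 → 514.
At a 63% response rate, contacts needed = 514 / 0.63 ≈ 815.87 → 816.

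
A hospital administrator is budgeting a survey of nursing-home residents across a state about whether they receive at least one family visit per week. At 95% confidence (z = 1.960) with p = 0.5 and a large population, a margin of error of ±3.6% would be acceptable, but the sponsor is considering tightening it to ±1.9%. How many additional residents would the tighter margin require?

At ±3.6%: n = 1.960² × 0.2500 / 0.036² ≈ 741.05 → 742.
At ±1.9%: n = 1.960² × 0.2500 / 0.019² ≈ 2660.39 → 2661.
Additional respondents: 2661 − 742 = 1919.

1919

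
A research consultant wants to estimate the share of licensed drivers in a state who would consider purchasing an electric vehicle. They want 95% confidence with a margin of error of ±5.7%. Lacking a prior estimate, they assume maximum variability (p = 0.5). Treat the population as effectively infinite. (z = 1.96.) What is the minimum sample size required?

296

With p = 0.5, p(1−p) = 0.25.
n = z²·p(1−p)/E² = 1.96² × 0.2500 / 0.057² = 3.8416 × 0.2500 / 0.003249 ≈ 295.60.
Rounding up gives n = 296.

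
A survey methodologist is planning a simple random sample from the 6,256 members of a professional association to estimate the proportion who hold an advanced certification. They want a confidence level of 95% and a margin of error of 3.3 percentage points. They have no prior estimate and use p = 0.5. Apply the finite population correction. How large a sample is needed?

For 95% confidence, z = 1.960.
Unadjusted: n₀ = 1.960² × 0.50 × 0.50 / 0.033² ≈ 881.91, so n₀ = 882.
Finite population correction with N = 6,256: n = n₀ / (1 + (n₀−1)/N) = 882 / (1 + 881/6256) = 882 / 1.1408 ≈ 773.12.
Rounding up, n = 774.

774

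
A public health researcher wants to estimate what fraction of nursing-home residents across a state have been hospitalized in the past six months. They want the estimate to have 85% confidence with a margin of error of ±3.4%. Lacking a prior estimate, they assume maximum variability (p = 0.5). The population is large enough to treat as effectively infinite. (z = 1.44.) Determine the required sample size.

With p = 0.5, p(1−p) = 0.25.
n = z²·p(1−p)/E² = 1.44² × 0.2500 / 0.034² = 2.0736 × 0.2500 / 0.001156 ≈ 448.44.
Rounding up gives n = 449.

449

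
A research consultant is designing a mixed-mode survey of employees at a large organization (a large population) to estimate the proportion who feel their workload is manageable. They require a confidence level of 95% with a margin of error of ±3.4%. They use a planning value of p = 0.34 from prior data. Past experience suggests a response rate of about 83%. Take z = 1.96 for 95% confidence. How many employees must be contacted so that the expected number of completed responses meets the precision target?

Completed interviews needed: n₀ = 1.96² × 0.2244 / 0.034² ≈ 745.72 → 746.
At an 83% response rate, contacts needed = 746 / 0.83 ≈ 898.80 → 899.

899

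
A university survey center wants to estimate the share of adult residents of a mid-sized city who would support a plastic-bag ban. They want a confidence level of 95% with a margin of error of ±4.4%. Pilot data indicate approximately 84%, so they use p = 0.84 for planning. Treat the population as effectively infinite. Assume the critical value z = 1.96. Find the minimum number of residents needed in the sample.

267

With p = 0.84, p(1−p) = 0.1344.
n = z²·p(1−p)/E² = 1.96² × 0.1344 / 0.044² = 3.8416 × 0.1344 / 0.001936 ≈ 266.69.
Rounding up gives n = 267.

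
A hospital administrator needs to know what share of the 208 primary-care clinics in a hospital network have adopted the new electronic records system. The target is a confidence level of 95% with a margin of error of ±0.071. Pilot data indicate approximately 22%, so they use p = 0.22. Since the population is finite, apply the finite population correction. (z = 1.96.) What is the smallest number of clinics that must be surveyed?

Unadjusted: n₀ = 1.96² × 0.22 × 0.78 / 0.071² ≈ 130.77, so n₀ = 131.
Finite population correction with N = 208: n = n₀ / (1 + (n₀−1)/N) = 131 / (1 + 130/208) = 131 / 1.6250 ≈ 80.62.
Rounding up, n = 81.

81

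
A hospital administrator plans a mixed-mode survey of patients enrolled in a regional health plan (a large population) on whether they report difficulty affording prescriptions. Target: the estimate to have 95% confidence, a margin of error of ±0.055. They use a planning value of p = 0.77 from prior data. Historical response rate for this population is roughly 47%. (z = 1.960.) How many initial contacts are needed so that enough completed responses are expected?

Completed interviews needed: n₀ = 1.960² × 0.1771 / 0.055² ≈ 224.91 → 225.
At a 47% response rate, contacts needed = 225 / 0.47 ≈ 478.72 → 479.

479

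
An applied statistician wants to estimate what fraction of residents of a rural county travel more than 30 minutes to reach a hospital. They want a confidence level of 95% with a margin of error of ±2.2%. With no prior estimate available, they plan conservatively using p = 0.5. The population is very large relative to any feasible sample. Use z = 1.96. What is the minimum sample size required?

With p = 0.5, p(1−p) = 0.25.
n = z²·p(1−p)/E² = 1.96² × 0.2500 / 0.022² = 3.8416 × 0.2500 / 0.000484 ≈ 1984.30.
Rounding up gives n = 1985.

1985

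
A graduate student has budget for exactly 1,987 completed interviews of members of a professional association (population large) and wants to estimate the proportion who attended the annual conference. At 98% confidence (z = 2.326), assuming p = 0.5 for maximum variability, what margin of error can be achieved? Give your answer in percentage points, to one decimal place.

SE(p̂) = √[p(1−p)/n] = √[0.2500/1987] = 0.01122.
E = z × SE = 2.326 × 0.01122 = 0.02609, or 2.6 percentage points.

2.6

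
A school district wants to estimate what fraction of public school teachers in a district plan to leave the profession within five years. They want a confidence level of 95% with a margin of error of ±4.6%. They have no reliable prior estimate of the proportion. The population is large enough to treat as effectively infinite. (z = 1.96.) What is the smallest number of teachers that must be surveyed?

With no prior estimate, use p = 0.5, giving p(1−p) = 0.25.
n = z²·p(1−p)/E² = 1.96² × 0.2500 / 0.046² = 3.8416 × 0.2500 / 0.002116 ≈ 453.88.
Rounding up gives n = 454.

454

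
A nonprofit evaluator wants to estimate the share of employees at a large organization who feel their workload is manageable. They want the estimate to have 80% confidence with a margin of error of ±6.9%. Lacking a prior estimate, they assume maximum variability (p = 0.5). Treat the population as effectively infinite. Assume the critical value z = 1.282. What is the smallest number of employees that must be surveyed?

With p = 0.5, p(1−p) = 0.25.
n = z²·p(1−p)/E² = 1.282² × 0.2500 / 0.069² = 1.6435 × 0.2500 / 0.004761 ≈ 86.30.
Rounding up gives n = 87.

87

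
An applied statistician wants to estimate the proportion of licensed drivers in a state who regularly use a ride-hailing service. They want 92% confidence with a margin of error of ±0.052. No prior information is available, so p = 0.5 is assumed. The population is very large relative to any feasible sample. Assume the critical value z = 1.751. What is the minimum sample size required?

With p = 0.5, p(1−p) = 0.25.
n = z²·p(1−p)/E² = 1.751² × 0.2500 / 0.052² = 3.0660 × 0.2500 / 0.002704 ≈ 283.47.
Rounding up gives n = 284.

284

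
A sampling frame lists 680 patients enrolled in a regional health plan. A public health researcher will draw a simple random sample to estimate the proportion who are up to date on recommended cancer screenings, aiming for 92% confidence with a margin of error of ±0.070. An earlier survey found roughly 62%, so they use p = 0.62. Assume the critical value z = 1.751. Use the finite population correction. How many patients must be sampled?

122

Unadjusted: n₀ = 1.751² × 0.62 × 0.38 / 0.070² ≈ 147.42, so n₀ = 148.
Finite population correction with N = 680: n = n₀ / (1 + (n₀−1)/N) = 148 / (1 + 147/680) = 148 / 1.2162 ≈ 121.69.
Rounding up, n = 122.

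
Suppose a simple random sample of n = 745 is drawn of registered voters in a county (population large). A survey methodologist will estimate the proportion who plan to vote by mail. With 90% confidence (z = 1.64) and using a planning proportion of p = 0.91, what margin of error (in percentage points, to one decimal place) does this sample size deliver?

1.7

SE(p̂) = √[p(1−p)/n] = √[0.0819/745] = 0.01048.
E = z × SE = 1.64 × 0.01048 = 0.01720, or 1.7 percentage points.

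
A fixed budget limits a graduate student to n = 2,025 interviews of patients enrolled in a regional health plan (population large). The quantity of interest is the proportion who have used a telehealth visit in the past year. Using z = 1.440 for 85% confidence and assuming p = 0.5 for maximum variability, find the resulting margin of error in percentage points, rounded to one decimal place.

SE(p̂) = √[p(1−p)/n] = √[0.2500/2025] = 0.01111.
E = z × SE = 1.440 × 0.01111 = 0.01600, or 1.6 percentage points.

1.6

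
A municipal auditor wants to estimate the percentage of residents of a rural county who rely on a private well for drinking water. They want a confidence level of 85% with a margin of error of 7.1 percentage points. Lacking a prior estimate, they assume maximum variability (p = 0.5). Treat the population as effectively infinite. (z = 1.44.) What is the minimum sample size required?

103

With p = 0.5, p(1−p) = 0.25.
n = z²·p(1−p)/E² = 1.44² × 0.2500 / 0.071² = 2.0736 × 0.2500 / 0.005041 ≈ 102.84.
Rounding up gives n = 103.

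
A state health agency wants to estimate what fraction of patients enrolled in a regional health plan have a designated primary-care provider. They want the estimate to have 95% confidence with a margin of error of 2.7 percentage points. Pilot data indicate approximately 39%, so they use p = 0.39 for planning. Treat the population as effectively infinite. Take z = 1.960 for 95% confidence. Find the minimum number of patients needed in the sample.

1254

With p = 0.39, p(1−p) = 0.2379.
n = z²·p(1−p)/E² = 1.960² × 0.2379 / 0.027² = 3.8416 × 0.2379 / 0.000729 ≈ 1253.66.
Rounding up gives n = 1254.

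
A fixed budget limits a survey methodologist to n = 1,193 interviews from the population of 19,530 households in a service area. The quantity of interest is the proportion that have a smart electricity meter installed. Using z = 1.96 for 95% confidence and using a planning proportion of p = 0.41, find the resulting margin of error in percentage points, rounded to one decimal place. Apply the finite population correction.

Finite-population factor: (N−n)/(N−1) = (19530−1193)/(19530−1) = 0.9390.
SE(p̂) = √[p(1−p)/n · (N−n)/(N−1)] = √[0.2419/1193 × 0.9390] = 0.01380.
E = z × SE = 1.96 × 0.01380 = 0.02704 ≈ 2.7 percentage points.

2.7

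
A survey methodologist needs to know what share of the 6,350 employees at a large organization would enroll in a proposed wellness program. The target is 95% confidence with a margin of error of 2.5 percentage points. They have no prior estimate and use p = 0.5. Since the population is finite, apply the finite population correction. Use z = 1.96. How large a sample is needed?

1238

Unadjusted: n₀ = 1.96² × 0.50 × 0.50 / 0.025² ≈ 1536.64, so n₀ = 1537.
Finite population correction with N = 6,350: n = n₀ / (1 + (n₀−1)/N) = 1537 / (1 + 1536/6350) = 1537 / 1.2419 ≈ 1237.63.
Rounding up, n = 1238.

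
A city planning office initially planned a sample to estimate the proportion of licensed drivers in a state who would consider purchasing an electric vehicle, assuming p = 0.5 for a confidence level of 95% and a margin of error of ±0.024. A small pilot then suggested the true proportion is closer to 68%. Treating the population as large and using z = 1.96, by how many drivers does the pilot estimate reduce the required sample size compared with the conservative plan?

Conservative (p = 0.5): n = 1.96² × 0.25 / 0.024² ≈ 1667.36 → 1668.
Using p = 0.68: p(1−p) = 0.2176, so n = 1.96² × 0.2176 / 0.024² ≈ 1451.27 → 1452.
Reduction: 1668 − 1452 = 216.

216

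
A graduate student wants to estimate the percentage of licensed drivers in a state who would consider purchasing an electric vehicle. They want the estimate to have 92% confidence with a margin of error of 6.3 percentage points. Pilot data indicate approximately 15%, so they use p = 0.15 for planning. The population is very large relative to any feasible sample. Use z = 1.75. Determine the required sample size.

With p = 0.15, p(1−p) = 0.1275.
n = z²·p(1−p)/E² = 1.75² × 0.1275 / 0.063² = 3.0625 × 0.1275 / 0.003969 ≈ 98.38.
Rounding up gives n = 99.

99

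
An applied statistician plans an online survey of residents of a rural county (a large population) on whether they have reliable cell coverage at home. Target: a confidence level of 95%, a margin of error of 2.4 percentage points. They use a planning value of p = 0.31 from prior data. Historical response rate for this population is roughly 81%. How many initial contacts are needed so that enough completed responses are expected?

For 95% confidence, z = 1.960.
Completed interviews needed: n₀ = 1.960² × 0.2139 / 0.024² ≈ 1426.59 → 1427.
At an 81% response rate, contacts needed = 1427 / 0.81 ≈ 1761.73 → 1762.

1762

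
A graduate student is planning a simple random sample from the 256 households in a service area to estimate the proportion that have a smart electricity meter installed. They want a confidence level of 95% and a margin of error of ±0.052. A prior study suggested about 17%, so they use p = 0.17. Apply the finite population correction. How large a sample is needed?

113

For 95% confidence, z = 1.96.
Unadjusted: n₀ = 1.96² × 0.17 × 0.83 / 0.052² ≈ 200.46, so n₀ = 201.
Finite population correction with N = 256: n = n₀ / (1 + (n₀−1)/N) = 201 / (1 + 200/256) = 201 / 1.7812 ≈ 112.84.
Rounding up, n = 113.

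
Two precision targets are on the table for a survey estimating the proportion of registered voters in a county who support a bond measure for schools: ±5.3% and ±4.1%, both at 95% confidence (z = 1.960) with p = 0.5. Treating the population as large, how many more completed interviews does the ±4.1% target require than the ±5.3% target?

230

At ±5.3%: n = 1.960² × 0.2500 / 0.053² ≈ 341.90 → 342.
At ±4.1%: n = 1.960² × 0.2500 / 0.041² ≈ 571.33 → 572.
Additional respondents: 572 − 342 = 230.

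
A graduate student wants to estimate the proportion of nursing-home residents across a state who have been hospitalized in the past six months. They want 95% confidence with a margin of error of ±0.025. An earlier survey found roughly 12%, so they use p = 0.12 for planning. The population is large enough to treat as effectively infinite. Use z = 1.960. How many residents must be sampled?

650

With p = 0.12, p(1−p) = 0.1056.
n = z²·p(1−p)/E² = 1.960² × 0.1056 / 0.025² = 3.8416 × 0.1056 / 0.000625 ≈ 649.08.
Rounding up gives n = 650.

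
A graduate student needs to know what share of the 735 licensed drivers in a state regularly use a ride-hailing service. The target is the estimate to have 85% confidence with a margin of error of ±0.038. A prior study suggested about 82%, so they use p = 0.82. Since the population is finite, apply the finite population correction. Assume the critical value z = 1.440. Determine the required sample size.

165

Unadjusted: n₀ = 1.440² × 0.82 × 0.18 / 0.038² ≈ 211.96, so n₀ = 212.
Finite population correction with N = 735: n = n₀ / (1 + (n₀−1)/N) = 212 / (1 + 211/735) = 212 / 1.2871 ≈ 164.71.
Rounding up, n = 165.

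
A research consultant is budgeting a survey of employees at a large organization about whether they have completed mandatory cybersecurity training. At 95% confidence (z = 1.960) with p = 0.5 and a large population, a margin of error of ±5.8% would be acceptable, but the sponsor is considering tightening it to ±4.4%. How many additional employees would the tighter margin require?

At ±5.8%: n = 1.960² × 0.2500 / 0.058² ≈ 285.49 → 286.
At ±4.4%: n = 1.960² × 0.2500 / 0.044² ≈ 496.07 → 497.
Additional respondents: 497 − 286 = 211.

211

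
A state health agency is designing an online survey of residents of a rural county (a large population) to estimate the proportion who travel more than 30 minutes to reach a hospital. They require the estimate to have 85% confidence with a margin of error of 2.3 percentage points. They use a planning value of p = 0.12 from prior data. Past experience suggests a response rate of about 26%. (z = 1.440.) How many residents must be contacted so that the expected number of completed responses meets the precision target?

Completed interviews needed: n₀ = 1.440² × 0.1056 / 0.023² ≈ 413.94 → 414.
At a 26% response rate, contacts needed = 414 / 0.26 ≈ 1592.31 → 1593.

1593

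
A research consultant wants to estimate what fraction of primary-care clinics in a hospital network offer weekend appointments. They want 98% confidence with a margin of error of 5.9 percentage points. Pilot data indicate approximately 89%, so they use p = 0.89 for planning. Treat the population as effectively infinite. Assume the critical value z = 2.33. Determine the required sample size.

153

With p = 0.89, p(1−p) = 0.0979.
n = z²·p(1−p)/E² = 2.33² × 0.0979 / 0.059² = 5.4289 × 0.0979 / 0.003481 ≈ 152.68.
Rounding up gives n = 153.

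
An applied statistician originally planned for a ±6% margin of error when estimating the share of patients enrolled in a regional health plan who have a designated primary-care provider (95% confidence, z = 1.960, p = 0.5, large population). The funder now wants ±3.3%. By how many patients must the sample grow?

615

At ±6%: n = 1.960² × 0.2500 / 0.060² ≈ 266.78 → 267.
At ±3.3%: n = 1.960² × 0.2500 / 0.033² ≈ 881.91 → 882.
Additional respondents: 882 − 267 = 615.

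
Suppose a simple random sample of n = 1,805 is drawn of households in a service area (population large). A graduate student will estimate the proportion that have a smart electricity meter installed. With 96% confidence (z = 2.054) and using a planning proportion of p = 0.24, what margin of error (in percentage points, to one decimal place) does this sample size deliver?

SE(p̂) = √[p(1−p)/n] = √[0.1824/1805] = 0.01005.
E = z × SE = 2.054 × 0.01005 = 0.02065, or 2.1 percentage points.

2.1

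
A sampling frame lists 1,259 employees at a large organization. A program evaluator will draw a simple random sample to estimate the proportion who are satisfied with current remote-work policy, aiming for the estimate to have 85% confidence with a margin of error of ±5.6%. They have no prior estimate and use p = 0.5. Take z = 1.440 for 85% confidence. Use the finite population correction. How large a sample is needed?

147

Unadjusted: n₀ = 1.440² × 0.50 × 0.50 / 0.056² ≈ 165.31, so n₀ = 166.
Finite population correction with N = 1,259: n = n₀ / (1 + (n₀−1)/N) = 166 / (1 + 165/1259) = 166 / 1.1311 ≈ 146.77.
Rounding up, n = 147.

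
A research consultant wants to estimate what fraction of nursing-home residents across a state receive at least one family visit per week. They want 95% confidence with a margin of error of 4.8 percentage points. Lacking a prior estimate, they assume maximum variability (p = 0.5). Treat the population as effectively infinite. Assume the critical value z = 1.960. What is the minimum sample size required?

With p = 0.5, p(1−p) = 0.25.
n = z²·p(1−p)/E² = 1.960² × 0.2500 / 0.048² = 3.8416 × 0.2500 / 0.002304 ≈ 416.84.
Rounding up gives n = 417.

417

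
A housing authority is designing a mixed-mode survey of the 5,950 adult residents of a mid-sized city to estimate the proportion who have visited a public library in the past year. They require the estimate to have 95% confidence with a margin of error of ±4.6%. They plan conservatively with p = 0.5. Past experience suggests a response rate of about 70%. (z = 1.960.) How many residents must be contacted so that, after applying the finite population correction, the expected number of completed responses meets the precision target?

Completed interviews needed (unadjusted): n₀ = 1.960² × 0.2500 / 0.046² ≈ 453.88 → 454.
FPC for N = 5,950: n = 454 / (1 + 453/5950) = 454 / 1.0761 ≈ 421.88 → 422.
At a 70% response rate, contacts needed = 422 / 0.70 ≈ 602.86 → 603.

603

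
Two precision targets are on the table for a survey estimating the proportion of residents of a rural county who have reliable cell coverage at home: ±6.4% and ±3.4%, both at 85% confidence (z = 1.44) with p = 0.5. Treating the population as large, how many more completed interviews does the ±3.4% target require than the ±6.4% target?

At ±6.4%: n = 1.44² × 0.2500 / 0.064² ≈ 126.56 → 127.
At ±3.4%: n = 1.44² × 0.2500 / 0.034² ≈ 448.44 → 449.
Additional respondents: 449 − 127 = 322.

322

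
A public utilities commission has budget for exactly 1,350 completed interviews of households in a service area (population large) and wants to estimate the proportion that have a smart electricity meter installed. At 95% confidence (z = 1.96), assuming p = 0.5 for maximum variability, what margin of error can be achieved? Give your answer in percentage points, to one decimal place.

2.7

SE(p̂) = √[p(1−p)/n] = √[0.2500/1350] = 0.01361.
E = z × SE = 1.96 × 0.01361 = 0.02667, or 2.7 percentage points.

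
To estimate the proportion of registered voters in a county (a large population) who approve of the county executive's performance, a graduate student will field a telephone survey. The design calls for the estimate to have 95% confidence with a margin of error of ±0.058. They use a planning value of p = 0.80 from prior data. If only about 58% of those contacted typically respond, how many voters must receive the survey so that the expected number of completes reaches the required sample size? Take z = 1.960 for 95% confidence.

316

Completed interviews needed: n₀ = 1.960² × 0.1600 / 0.058² ≈ 182.72 → 183.
At a 58% response rate, contacts needed = 183 / 0.58 ≈ 315.52 → 316.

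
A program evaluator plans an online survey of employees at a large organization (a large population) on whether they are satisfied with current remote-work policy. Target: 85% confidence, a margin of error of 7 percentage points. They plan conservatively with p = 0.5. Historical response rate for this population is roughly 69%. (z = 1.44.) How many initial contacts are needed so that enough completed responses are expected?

Completed interviews needed: n₀ = 1.44² × 0.2500 / 0.070² ≈ 105.80 → 106.
At a 69% response rate, contacts needed = 106 / 0.69 ≈ 153.62 → 154.

154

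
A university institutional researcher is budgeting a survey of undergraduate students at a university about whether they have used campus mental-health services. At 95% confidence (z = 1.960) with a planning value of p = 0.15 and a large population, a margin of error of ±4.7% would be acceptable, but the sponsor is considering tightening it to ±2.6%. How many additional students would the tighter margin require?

503

At ±4.7%: n = 1.960² × 0.1275 / 0.047² ≈ 221.73 → 222.
At ±2.6%: n = 1.960² × 0.1275 / 0.026² ≈ 724.56 → 725.
Additional respondents: 725 − 222 = 503.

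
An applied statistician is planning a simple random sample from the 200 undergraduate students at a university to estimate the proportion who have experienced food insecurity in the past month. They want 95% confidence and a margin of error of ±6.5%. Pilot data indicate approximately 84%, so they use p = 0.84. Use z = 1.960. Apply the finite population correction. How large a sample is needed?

Unadjusted: n₀ = 1.960² × 0.84 × 0.16 / 0.065² ≈ 122.20, so n₀ = 123.
Finite population correction with N = 200: n = n₀ / (1 + (n₀−1)/N) = 123 / (1 + 122/200) = 123 / 1.6100 ≈ 76.40.
Rounding up, n = 77.

77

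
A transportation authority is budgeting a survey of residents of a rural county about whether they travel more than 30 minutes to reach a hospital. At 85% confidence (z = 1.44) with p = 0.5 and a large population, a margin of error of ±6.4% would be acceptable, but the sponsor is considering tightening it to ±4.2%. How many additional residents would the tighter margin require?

167

At ±6.4%: n = 1.44² × 0.2500 / 0.064² ≈ 126.56 → 127.
At ±4.2%: n = 1.44² × 0.2500 / 0.042² ≈ 293.88 → 294.
Additional respondents: 294 − 127 = 167.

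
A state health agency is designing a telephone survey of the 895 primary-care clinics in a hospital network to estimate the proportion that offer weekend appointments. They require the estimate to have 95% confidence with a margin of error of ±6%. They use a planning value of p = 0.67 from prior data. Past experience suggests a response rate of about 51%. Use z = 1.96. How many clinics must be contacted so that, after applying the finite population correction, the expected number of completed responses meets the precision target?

367

Completed interviews needed (unadjusted): n₀ = 1.96² × 0.2211 / 0.060² ≈ 235.94 → 236.
FPC for N = 895: n = 236 / (1 + 235/895) = 236 / 1.2626 ≈ 186.92 → 187.
At a 51% response rate, contacts needed = 187 / 0.51 ≈ 366.67 → 367.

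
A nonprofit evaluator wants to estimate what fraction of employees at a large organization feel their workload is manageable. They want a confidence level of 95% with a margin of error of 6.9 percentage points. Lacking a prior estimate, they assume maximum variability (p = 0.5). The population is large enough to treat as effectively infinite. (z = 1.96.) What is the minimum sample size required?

With p = 0.5, p(1−p) = 0.25.
n = z²·p(1−p)/E² = 1.96² × 0.2500 / 0.069² = 3.8416 × 0.2500 / 0.004761 ≈ 201.72.
Rounding up gives n = 202.

202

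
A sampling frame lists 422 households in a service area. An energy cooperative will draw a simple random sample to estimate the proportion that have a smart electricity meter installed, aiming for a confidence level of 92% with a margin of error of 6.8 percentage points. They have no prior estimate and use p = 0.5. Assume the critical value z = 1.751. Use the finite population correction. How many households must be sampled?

120

Unadjusted: n₀ = 1.751² × 0.50 × 0.50 / 0.068² ≈ 165.77, so n₀ = 166.
Finite population correction with N = 422: n = n₀ / (1 + (n₀−1)/N) = 166 / (1 + 165/422) = 166 / 1.3910 ≈ 119.34.
Rounding up, n = 120.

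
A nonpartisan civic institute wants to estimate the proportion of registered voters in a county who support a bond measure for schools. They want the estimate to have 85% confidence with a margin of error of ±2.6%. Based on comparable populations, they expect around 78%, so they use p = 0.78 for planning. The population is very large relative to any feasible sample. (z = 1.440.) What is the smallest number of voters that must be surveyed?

527

With p = 0.78, p(1−p) = 0.1716.
n = z²·p(1−p)/E² = 1.440² × 0.1716 / 0.026² = 2.0736 × 0.1716 / 0.000676 ≈ 526.38.
Rounding up gives n = 527.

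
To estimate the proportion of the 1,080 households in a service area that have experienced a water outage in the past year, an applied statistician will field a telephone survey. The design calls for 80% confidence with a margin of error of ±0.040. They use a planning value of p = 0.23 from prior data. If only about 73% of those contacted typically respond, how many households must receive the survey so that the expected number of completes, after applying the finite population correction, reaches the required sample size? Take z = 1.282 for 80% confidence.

Completed interviews needed (unadjusted): n₀ = 1.282² × 0.1771 / 0.040² ≈ 181.92 → 182.
FPC for N = 1,080: n = 182 / (1 + 181/1080) = 182 / 1.1676 ≈ 155.88 → 156.
At a 73% response rate, contacts needed = 156 / 0.73 ≈ 213.70 → 214.

214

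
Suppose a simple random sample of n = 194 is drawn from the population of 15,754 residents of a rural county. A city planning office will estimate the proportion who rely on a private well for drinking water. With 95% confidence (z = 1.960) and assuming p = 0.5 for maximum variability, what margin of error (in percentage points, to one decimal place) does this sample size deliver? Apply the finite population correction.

Finite-population factor: (N−n)/(N−1) = (15754−194)/(15754−1) = 0.9877.
SE(p̂) = √[p(1−p)/n · (N−n)/(N−1)] = √[0.2500/194 × 0.9877] = 0.03568.
E = z × SE = 1.960 × 0.03568 = 0.06993 ≈ 7.0 percentage points.

7.0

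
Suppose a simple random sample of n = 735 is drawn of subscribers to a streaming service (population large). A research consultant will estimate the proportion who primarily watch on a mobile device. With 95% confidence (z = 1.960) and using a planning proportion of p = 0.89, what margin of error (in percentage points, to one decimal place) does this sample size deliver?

SE(p̂) = √[p(1−p)/n] = √[0.0979/735] = 0.01154.
E = z × SE = 1.960 × 0.01154 = 0.02262, or 2.3 percentage points.

2.3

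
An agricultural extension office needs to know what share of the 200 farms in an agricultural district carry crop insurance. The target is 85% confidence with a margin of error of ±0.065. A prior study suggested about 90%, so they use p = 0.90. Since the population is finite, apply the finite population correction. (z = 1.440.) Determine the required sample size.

Unadjusted: n₀ = 1.440² × 0.90 × 0.10 / 0.065² ≈ 44.17, so n₀ = 45.
Finite population correction with N = 200: n = n₀ / (1 + (n₀−1)/N) = 45 / (1 + 44/200) = 45 / 1.2200 ≈ 36.89.
Rounding up, n = 37.

37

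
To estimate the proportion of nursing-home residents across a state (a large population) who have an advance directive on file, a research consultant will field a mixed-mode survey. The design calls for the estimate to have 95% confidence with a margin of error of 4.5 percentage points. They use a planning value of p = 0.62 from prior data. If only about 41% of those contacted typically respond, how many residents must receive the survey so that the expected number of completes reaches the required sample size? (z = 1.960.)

Completed interviews needed: n₀ = 1.960² × 0.2356 / 0.045² ≈ 446.95 → 447.
At a 41% response rate, contacts needed = 447 / 0.41 ≈ 1090.24 → 1091.

1091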